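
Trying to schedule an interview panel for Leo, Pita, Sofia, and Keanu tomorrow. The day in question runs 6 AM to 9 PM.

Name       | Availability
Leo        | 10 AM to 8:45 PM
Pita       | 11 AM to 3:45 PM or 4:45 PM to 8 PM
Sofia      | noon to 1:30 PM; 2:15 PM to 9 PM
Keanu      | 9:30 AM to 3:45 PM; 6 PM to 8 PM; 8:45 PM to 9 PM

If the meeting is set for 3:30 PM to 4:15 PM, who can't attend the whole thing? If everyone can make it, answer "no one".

Keanu, Pita

Leo: free for 15:30-16:15. Pita: not fully free for 15:30-16:15. Sofia: free for 15:30-16:15. Keanu: not fully free for 15:30-16:15.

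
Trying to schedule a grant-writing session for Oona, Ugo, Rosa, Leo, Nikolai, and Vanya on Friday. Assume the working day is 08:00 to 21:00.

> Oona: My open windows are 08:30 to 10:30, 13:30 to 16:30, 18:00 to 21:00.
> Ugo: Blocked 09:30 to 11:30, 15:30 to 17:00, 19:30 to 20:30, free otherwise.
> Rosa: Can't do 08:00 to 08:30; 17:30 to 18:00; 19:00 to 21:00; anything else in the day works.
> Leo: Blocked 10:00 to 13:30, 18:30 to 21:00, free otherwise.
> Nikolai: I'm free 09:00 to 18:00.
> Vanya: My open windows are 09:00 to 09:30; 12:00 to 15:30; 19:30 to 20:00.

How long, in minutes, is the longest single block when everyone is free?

120

Oona free: 08:30-10:30, 13:30-16:30, 18:00-21:00.
Ugo free: 08:00-09:30, 11:30-15:30, 17:00-19:30, 20:30-21:00 (invert busy blocks within the working day).
Rosa free: 08:30-17:30, 18:00-19:00 (invert busy blocks within the working day).
Leo free: 08:00-10:00, 13:30-18:30 (invert busy blocks within the working day).
Nikolai free: 09:00-18:00.
Vanya free: 09:00-09:30, 12:00-15:30, 19:30-20:00.
Oona ∩ Ugo: 08:30-09:30, 13:30-15:30, 18:00-19:30, 20:30-21:00.
Oona ∩ Ugo ∩ Rosa: 08:30-09:30, 13:30-15:30, 18:00-19:00.
Oona ∩ Ugo ∩ Rosa ∩ Leo: 08:30-09:30, 13:30-15:30, 18:00-18:30.
Oona ∩ Ugo ∩ Rosa ∩ Leo ∩ Nikolai: 09:00-09:30, 13:30-15:30.
Oona ∩ Ugo ∩ Rosa ∩ Leo ∩ Nikolai ∩ Vanya: 09:00-09:30, 13:30-15:30.
Those are the intersection windows.
The longest is 13:30-15:30 at 120 minutes.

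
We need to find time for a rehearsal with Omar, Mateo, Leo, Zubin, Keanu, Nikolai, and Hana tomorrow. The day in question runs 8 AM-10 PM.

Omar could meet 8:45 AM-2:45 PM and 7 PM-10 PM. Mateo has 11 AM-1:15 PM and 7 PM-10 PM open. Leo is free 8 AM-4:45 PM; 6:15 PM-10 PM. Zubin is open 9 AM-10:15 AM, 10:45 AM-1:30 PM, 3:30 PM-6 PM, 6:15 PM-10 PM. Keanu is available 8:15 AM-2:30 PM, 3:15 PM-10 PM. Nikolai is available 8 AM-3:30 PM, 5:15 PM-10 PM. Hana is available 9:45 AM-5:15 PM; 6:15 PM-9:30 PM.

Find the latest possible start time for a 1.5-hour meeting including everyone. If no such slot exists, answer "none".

20:00

Omar ∩ Mateo: 11:00-13:15, 19:00-22:00.
Omar ∩ Mateo ∩ Leo: 11:00-13:15, 19:00-22:00.
Omar ∩ Mateo ∩ Leo ∩ Zubin: 11:00-13:15, 19:00-22:00.
Omar ∩ Mateo ∩ Leo ∩ Zubin ∩ Keanu: 11:00-13:15, 19:00-22:00.
Omar ∩ Mateo ∩ Leo ∩ Zubin ∩ Keanu ∩ Nikolai: 11:00-13:15, 19:00-22:00.
Omar ∩ Mateo ∩ Leo ∩ Zubin ∩ Keanu ∩ Nikolai ∩ Hana: 11:00-13:15, 19:00-21:30.
Those are the intersection windows.
The last common window of at least 90 minutes is 19:00-21:30; a 90-minute meeting can start as late as 20:00 and still end by 21:30.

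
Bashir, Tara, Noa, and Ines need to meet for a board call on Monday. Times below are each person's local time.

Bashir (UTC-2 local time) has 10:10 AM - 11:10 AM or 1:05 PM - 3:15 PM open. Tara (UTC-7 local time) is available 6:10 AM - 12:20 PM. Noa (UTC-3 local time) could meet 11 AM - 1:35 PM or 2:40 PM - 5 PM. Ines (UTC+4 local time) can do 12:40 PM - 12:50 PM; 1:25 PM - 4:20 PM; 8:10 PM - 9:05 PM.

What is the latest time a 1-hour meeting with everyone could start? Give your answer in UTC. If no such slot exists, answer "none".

none

Bashir in UTC: 12:10-13:10, 15:05-17:15 (add 2h to convert from UTC-2).
Tara in UTC: 13:10-19:20 (add 7h to convert from UTC-7).
Noa in UTC: 14:00-16:35, 17:40-20:00 (add 3h to convert from UTC-3).
Ines in UTC: 08:40-08:50, 09:25-12:20, 16:10-17:05 (subtract 4h to convert from UTC+4).
Bashir ∩ Tara: 15:05-17:15.
Bashir ∩ Tara ∩ Noa: 15:05-16:35.
Bashir ∩ Tara ∩ Noa ∩ Ines: 16:10-16:35.
Those are the intersection windows.
No common window is at least 60 minutes long.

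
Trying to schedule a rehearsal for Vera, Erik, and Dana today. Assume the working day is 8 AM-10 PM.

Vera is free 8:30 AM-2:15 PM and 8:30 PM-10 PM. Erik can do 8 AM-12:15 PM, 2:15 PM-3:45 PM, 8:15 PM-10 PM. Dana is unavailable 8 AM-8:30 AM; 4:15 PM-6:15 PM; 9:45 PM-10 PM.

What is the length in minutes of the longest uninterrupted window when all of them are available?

225

Vera free: 08:30-14:15, 20:30-22:00.
Erik free: 08:00-12:15, 14:15-15:45, 20:15-22:00.
Dana free: 08:30-16:15, 18:15-21:45 (invert busy blocks within the working day).
Vera ∩ Erik: 08:30-12:15, 20:30-22:00.
Vera ∩ Erik ∩ Dana: 08:30-12:15, 20:30-21:45.
The longest is 08:30-12:15 at 225 minutes.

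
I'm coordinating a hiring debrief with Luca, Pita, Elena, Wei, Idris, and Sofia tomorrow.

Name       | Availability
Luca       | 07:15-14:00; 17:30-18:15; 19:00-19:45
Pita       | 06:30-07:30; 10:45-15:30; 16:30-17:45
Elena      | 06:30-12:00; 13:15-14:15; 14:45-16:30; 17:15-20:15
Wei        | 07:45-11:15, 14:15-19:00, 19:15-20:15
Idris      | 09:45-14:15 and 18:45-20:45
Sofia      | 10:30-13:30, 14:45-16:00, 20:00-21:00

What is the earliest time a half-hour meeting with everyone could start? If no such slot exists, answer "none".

Luca ∩ Pita: 07:15-07:30, 10:45-14:00, 17:30-17:45.
Luca ∩ Pita ∩ Elena: 07:15-07:30, 10:45-12:00, 13:15-14:00, 17:30-17:45.
Luca ∩ Pita ∩ Elena ∩ Wei: 10:45-11:15, 17:30-17:45.
Luca ∩ Pita ∩ Elena ∩ Wei ∩ Idris: 10:45-11:15.
Luca ∩ Pita ∩ Elena ∩ Wei ∩ Idris ∩ Sofia: 10:45-11:15.
Those are the intersection windows.
The first common window of at least 30 minutes is 10:45-11:15, so the earliest start is 10:45.

10:45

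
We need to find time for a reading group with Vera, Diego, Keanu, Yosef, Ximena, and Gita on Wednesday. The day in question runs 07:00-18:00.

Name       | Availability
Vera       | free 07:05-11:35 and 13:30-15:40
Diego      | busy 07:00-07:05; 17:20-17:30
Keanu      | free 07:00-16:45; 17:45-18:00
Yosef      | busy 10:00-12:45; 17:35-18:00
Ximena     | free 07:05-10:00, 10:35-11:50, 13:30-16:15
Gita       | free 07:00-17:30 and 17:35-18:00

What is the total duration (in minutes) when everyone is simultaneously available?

Vera free: 07:05-11:35, 13:30-15:40.
Diego free: 07:05-17:20, 17:30-18:00 (invert busy blocks within the working day).
Keanu free: 07:00-16:45, 17:45-18:00.
Yosef free: 07:00-10:00, 12:45-17:35 (invert busy blocks within the working day).
Ximena free: 07:05-10:00, 10:35-11:50, 13:30-16:15.
Gita free: 07:00-17:30, 17:35-18:00.
Vera ∩ Diego: 07:05-11:35, 13:30-15:40.
Vera ∩ Diego ∩ Keanu: 07:05-11:35, 13:30-15:40.
Vera ∩ Diego ∩ Keanu ∩ Yosef: 07:05-10:00, 13:30-15:40.
Vera ∩ Diego ∩ Keanu ∩ Yosef ∩ Ximena: 07:05-10:00, 13:30-15:40.
Vera ∩ Diego ∩ Keanu ∩ Yosef ∩ Ximena ∩ Gita: 07:05-10:00, 13:30-15:40.
Summing the common windows: 175 + 130 = 305 minutes.

305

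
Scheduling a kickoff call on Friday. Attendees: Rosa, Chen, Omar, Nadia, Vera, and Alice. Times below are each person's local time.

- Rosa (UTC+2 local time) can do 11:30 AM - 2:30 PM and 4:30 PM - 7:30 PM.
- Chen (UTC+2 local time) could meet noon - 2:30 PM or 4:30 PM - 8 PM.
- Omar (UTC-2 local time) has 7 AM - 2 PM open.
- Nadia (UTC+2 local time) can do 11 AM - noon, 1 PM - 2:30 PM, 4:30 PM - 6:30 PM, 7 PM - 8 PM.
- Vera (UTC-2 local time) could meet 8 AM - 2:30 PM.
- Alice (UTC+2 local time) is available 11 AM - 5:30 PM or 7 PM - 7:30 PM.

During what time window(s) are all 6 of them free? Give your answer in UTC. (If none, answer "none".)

Rosa in UTC: 09:30-12:30, 14:30-17:30 (subtract 2h to convert from UTC+2).
Chen in UTC: 10:00-12:30, 14:30-18:00 (subtract 2h to convert from UTC+2).
Omar in UTC: 09:00-16:00 (add 2h to convert from UTC-2).
Nadia in UTC: 09:00-10:00, 11:00-12:30, 14:30-16:30, 17:00-18:00 (subtract 2h to convert from UTC+2).
Vera in UTC: 10:00-16:30 (add 2h to convert from UTC-2).
Alice in UTC: 09:00-15:30, 17:00-17:30 (subtract 2h to convert from UTC+2).
Rosa ∩ Chen: 10:00-12:30, 14:30-17:30.
Rosa ∩ Chen ∩ Omar: 10:00-12:30, 14:30-16:00.
Rosa ∩ Chen ∩ Omar ∩ Nadia: 11:00-12:30, 14:30-16:00.
Rosa ∩ Chen ∩ Omar ∩ Nadia ∩ Vera: 11:00-12:30, 14:30-16:00.
Rosa ∩ Chen ∩ Omar ∩ Nadia ∩ Vera ∩ Alice: 11:00-12:30, 14:30-15:30.

11:00-12:30, 14:30-15:30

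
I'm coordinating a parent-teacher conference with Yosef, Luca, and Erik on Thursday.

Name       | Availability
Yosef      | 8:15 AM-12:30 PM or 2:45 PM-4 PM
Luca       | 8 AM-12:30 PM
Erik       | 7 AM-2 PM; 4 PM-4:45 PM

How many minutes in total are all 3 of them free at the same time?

Yosef ∩ Luca: 08:15-12:30.
Yosef ∩ Luca ∩ Erik: 08:15-12:30.
So the common availability across everyone is 08:15-12:30.
That's a single block of 255 minutes.

255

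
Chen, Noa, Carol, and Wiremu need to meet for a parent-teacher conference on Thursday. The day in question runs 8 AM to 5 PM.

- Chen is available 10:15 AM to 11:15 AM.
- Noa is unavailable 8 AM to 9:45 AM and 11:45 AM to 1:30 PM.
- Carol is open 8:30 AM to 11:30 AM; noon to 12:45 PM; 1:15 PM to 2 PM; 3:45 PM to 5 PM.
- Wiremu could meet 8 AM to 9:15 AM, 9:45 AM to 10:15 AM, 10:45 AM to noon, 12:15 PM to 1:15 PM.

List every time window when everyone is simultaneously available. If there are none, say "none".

Chen free: 10:15-11:15.
Noa free: 09:45-11:45, 13:30-17:00 (invert busy blocks within the working day).
Carol free: 08:30-11:30, 12:00-12:45, 13:15-14:00, 15:45-17:00.
Wiremu free: 08:00-09:15, 09:45-10:15, 10:45-12:00, 12:15-13:15.
Chen ∩ Noa: 10:15-11:15.
Chen ∩ Noa ∩ Carol: 10:15-11:15.
Chen ∩ Noa ∩ Carol ∩ Wiremu: 10:45-11:15.

10:45-11:15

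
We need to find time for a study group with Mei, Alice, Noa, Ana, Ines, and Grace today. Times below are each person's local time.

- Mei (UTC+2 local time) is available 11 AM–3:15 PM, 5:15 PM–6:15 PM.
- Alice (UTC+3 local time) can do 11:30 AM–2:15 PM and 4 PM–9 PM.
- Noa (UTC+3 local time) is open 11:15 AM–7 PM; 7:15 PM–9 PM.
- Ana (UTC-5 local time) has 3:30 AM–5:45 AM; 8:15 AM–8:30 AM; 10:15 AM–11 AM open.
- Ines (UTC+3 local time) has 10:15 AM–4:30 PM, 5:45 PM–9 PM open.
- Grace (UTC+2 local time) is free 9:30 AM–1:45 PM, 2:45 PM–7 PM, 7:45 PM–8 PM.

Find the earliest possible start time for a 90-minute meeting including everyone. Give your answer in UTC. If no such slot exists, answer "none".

Mei in UTC: 09:00-13:15, 15:15-16:15 (subtract 2h to convert from UTC+2).
Alice in UTC: 08:30-11:15, 13:00-18:00 (subtract 3h to convert from UTC+3).
Noa in UTC: 08:15-16:00, 16:15-18:00 (subtract 3h to convert from UTC+3).
Ana in UTC: 08:30-10:45, 13:15-13:30, 15:15-16:00 (add 5h to convert from UTC-5).
Ines in UTC: 07:15-13:30, 14:45-18:00 (subtract 3h to convert from UTC+3).
Grace in UTC: 07:30-11:45, 12:45-17:00, 17:45-18:00 (subtract 2h to convert from UTC+2).
Mei ∩ Alice: 09:00-11:15, 13:00-13:15, 15:15-16:15.
Mei ∩ Alice ∩ Noa: 09:00-11:15, 13:00-13:15, 15:15-16:00.
Mei ∩ Alice ∩ Noa ∩ Ana: 09:00-10:45, 15:15-16:00.
Mei ∩ Alice ∩ Noa ∩ Ana ∩ Ines: 09:00-10:45, 15:15-16:00.
Mei ∩ Alice ∩ Noa ∩ Ana ∩ Ines ∩ Grace: 09:00-10:45, 15:15-16:00.
The first common window of at least 90 minutes is 09:00-10:45, so the earliest start is 09:00.

09:00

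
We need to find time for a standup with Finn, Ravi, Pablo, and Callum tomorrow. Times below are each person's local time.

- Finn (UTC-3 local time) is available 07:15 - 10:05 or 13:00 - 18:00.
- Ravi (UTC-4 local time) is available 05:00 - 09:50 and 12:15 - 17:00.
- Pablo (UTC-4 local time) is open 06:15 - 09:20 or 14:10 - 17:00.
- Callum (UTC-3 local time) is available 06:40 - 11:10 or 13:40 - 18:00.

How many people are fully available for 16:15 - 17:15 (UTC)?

Finn in UTC: 10:15-13:05, 16:00-21:00 (add 3h to convert from UTC-3).
Ravi in UTC: 09:00-13:50, 16:15-21:00 (add 4h to convert from UTC-4).
Pablo in UTC: 10:15-13:20, 18:10-21:00 (add 4h to convert from UTC-4).
Callum in UTC: 09:40-14:10, 16:40-21:00 (add 3h to convert from UTC-3).
Finn and Ravi can make the full 16:15-17:15 slot — that's 2.

2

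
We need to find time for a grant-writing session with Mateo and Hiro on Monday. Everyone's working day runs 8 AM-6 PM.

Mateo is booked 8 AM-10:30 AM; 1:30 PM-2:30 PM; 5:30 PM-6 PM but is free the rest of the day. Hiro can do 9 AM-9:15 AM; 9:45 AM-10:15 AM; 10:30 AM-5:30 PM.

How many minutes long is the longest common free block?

180

Mateo free: 10:30-13:30, 14:30-17:30 (invert busy blocks within the working day).
Hiro free: 09:00-09:15, 09:45-10:15, 10:30-17:30.
Mateo ∩ Hiro: 10:30-13:30, 14:30-17:30.
Those are the intersection windows.
The longest is 10:30-13:30 at 180 minutes.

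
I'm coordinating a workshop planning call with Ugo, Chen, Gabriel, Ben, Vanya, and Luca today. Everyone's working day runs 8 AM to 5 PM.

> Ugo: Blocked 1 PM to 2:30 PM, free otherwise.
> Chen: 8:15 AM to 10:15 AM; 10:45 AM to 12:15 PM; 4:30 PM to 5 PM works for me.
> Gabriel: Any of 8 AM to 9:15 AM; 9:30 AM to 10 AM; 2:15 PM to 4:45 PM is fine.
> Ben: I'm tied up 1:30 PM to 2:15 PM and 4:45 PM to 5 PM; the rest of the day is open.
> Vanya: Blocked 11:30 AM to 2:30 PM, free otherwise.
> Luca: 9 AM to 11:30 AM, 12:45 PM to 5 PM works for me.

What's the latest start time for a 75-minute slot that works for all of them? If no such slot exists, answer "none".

none

Ugo free: 08:00-13:00, 14:30-17:00 (invert busy blocks within the working day).
Chen free: 08:15-10:15, 10:45-12:15, 16:30-17:00.
Gabriel free: 08:00-09:15, 09:30-10:00, 14:15-16:45.
Ben free: 08:00-13:30, 14:15-16:45 (invert busy blocks within the working day).
Vanya free: 08:00-11:30, 14:30-17:00 (invert busy blocks within the working day).
Luca free: 09:00-11:30, 12:45-17:00.
Ugo ∩ Chen: 08:15-10:15, 10:45-12:15, 16:30-17:00.
Ugo ∩ Chen ∩ Gabriel: 08:15-09:15, 09:30-10:00, 16:30-16:45.
Ugo ∩ Chen ∩ Gabriel ∩ Ben: 08:15-09:15, 09:30-10:00, 16:30-16:45.
Ugo ∩ Chen ∩ Gabriel ∩ Ben ∩ Vanya: 08:15-09:15, 09:30-10:00, 16:30-16:45.
Ugo ∩ Chen ∩ Gabriel ∩ Ben ∩ Vanya ∩ Luca: 09:00-09:15, 09:30-10:00, 16:30-16:45.
No common window is at least 75 minutes long.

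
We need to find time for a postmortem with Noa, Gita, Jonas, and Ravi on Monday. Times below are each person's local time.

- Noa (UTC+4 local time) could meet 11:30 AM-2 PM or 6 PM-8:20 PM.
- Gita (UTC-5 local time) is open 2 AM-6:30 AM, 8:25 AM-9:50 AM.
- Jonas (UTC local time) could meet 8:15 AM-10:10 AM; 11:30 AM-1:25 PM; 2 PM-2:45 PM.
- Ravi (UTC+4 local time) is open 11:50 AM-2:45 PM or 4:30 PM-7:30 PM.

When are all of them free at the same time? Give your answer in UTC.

Noa in UTC: 07:30-10:00, 14:00-16:20 (subtract 4h to convert from UTC+4).
Gita in UTC: 07:00-11:30, 13:25-14:50 (add 5h to convert from UTC-5).
Jonas in UTC: 08:15-10:10, 11:30-13:25, 14:00-14:45.
Ravi in UTC: 07:50-10:45, 12:30-15:30 (subtract 4h to convert from UTC+4).
Noa ∩ Gita: 07:30-10:00, 14:00-14:50.
Noa ∩ Gita ∩ Jonas: 08:15-10:00, 14:00-14:45.
Noa ∩ Gita ∩ Jonas ∩ Ravi: 08:15-10:00, 14:00-14:45.
Those are the intersection windows.

08:15-10:00, 14:00-14:45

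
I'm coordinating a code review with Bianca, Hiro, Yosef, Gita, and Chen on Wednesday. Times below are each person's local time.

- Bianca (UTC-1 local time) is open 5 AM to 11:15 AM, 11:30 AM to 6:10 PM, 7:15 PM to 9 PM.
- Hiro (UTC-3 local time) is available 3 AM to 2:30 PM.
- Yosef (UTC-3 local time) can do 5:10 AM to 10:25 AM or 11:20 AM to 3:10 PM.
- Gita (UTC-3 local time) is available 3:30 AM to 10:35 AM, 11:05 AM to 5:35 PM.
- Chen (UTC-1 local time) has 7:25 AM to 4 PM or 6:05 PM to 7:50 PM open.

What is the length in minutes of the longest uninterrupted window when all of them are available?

Bianca in UTC: 06:00-12:15, 12:30-19:10, 20:15-22:00 (add 1h to convert from UTC-1).
Hiro in UTC: 06:00-17:30 (add 3h to convert from UTC-3).
Yosef in UTC: 08:10-13:25, 14:20-18:10 (add 3h to convert from UTC-3).
Gita in UTC: 06:30-13:35, 14:05-20:35 (add 3h to convert from UTC-3).
Chen in UTC: 08:25-17:00, 19:05-20:50 (add 1h to convert from UTC-1).
Bianca ∩ Hiro: 06:00-12:15, 12:30-17:30.
Bianca ∩ Hiro ∩ Yosef: 08:10-12:15, 12:30-13:25, 14:20-17:30.
Bianca ∩ Hiro ∩ Yosef ∩ Gita: 08:10-12:15, 12:30-13:25, 14:20-17:30.
Bianca ∩ Hiro ∩ Yosef ∩ Gita ∩ Chen: 08:25-12:15, 12:30-13:25, 14:20-17:00.
The longest is 08:25-12:15 at 230 minutes.

230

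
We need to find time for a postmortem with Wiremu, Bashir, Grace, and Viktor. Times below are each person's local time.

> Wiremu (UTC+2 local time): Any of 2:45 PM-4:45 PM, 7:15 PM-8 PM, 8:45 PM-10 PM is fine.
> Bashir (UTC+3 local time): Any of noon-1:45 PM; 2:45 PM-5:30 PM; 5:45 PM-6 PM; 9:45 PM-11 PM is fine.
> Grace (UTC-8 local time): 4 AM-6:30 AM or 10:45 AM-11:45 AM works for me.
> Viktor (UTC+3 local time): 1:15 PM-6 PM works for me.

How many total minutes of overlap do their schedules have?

Wiremu in UTC: 12:45-14:45, 17:15-18:00, 18:45-20:00 (subtract 2h to convert from UTC+2).
Bashir in UTC: 09:00-10:45, 11:45-14:30, 14:45-15:00, 18:45-20:00 (subtract 3h to convert from UTC+3).
Grace in UTC: 12:00-14:30, 18:45-19:45 (add 8h to convert from UTC-8).
Viktor in UTC: 10:15-15:00 (subtract 3h to convert from UTC+3).
Wiremu ∩ Bashir: 12:45-14:30, 18:45-20:00.
Wiremu ∩ Bashir ∩ Grace: 12:45-14:30, 18:45-19:45.
Wiremu ∩ Bashir ∩ Grace ∩ Viktor: 12:45-14:30.
Those are the intersection windows.
That's a single block of 105 minutes.

105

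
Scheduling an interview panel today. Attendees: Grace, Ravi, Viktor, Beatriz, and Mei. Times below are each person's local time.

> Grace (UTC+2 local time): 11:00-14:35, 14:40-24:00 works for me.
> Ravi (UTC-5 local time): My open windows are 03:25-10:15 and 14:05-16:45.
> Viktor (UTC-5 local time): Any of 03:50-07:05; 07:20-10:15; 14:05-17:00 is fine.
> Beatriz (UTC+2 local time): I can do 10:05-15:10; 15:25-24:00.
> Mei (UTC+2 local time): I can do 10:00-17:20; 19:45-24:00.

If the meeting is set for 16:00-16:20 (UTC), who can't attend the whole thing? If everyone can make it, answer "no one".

Grace in UTC: 09:00-12:35, 12:40-22:00 (subtract 2h to convert from UTC+2).
Ravi in UTC: 08:25-15:15, 19:05-21:45 (add 5h to convert from UTC-5).
Viktor in UTC: 08:50-12:05, 12:20-15:15, 19:05-22:00 (add 5h to convert from UTC-5).
Beatriz in UTC: 08:05-13:10, 13:25-22:00 (subtract 2h to convert from UTC+2).
Mei in UTC: 08:00-15:20, 17:45-22:00 (subtract 2h to convert from UTC+2).
Grace: free for 16:00-16:20. Ravi: not fully free for 16:00-16:20. Viktor: not fully free for 16:00-16:20. Beatriz: free for 16:00-16:20. Mei: not fully free for 16:00-16:20.

Mei, Ravi, Viktor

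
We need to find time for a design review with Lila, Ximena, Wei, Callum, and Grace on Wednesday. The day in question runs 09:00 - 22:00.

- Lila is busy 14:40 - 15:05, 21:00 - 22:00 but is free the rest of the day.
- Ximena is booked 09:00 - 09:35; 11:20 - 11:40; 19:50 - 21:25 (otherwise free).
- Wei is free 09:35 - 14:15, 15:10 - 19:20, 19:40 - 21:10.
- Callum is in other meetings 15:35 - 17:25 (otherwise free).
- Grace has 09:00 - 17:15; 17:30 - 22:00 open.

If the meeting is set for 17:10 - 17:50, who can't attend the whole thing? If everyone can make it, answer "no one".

Callum, Grace

Lila free: 09:00-14:40, 15:05-21:00 (invert busy blocks within the working day).
Ximena free: 09:35-11:20, 11:40-19:50, 21:25-22:00 (invert busy blocks within the working day).
Wei free: 09:35-14:15, 15:10-19:20, 19:40-21:10.
Callum free: 09:00-15:35, 17:25-22:00 (invert busy blocks within the working day).
Grace free: 09:00-17:15, 17:30-22:00.
Lila: free for 17:10-17:50. Ximena: free for 17:10-17:50. Wei: free for 17:10-17:50. Callum: not fully free for 17:10-17:50. Grace: not fully free for 17:10-17:50.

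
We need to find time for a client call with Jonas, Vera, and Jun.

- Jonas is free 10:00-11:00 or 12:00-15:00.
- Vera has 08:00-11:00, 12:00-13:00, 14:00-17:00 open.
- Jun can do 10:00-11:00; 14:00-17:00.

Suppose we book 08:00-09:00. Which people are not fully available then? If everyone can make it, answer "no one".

Jonas, Jun

Jonas: not fully free for 08:00-09:00. Vera: free for 08:00-09:00. Jun: not fully free for 08:00-09:00.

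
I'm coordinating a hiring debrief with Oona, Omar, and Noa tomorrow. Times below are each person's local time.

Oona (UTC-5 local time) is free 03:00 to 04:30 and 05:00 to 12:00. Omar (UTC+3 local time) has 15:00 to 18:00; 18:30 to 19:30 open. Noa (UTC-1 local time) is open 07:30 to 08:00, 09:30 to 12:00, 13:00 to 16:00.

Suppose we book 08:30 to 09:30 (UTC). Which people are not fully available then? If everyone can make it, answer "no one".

Oona in UTC: 08:00-09:30, 10:00-17:00 (add 5h to convert from UTC-5).
Omar in UTC: 12:00-15:00, 15:30-16:30 (subtract 3h to convert from UTC+3).
Noa in UTC: 08:30-09:00, 10:30-13:00, 14:00-17:00 (add 1h to convert from UTC-1).
Oona: free for 08:30-09:30. Omar: not fully free for 08:30-09:30. Noa: not fully free for 08:30-09:30.

Noa, Omar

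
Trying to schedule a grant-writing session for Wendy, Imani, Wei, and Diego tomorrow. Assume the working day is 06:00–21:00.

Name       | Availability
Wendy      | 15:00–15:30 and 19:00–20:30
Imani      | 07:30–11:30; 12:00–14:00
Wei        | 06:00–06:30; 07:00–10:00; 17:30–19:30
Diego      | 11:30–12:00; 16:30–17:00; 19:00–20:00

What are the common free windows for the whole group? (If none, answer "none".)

none

Wendy ∩ Imani: ∅.
Wendy ∩ Imani ∩ Wei: ∅.
Wendy ∩ Imani ∩ Wei ∩ Diego: ∅.
There is no time when everyone is free.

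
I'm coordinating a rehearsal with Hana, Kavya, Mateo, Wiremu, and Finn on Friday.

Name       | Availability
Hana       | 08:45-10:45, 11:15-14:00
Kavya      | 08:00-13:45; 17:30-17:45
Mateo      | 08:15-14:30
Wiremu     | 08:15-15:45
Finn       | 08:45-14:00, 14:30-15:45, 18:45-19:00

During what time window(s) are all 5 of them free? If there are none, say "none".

08:45-10:45, 11:15-13:45

Hana ∩ Kavya: 08:45-10:45, 11:15-13:45.
Hana ∩ Kavya ∩ Mateo: 08:45-10:45, 11:15-13:45.
Hana ∩ Kavya ∩ Mateo ∩ Wiremu: 08:45-10:45, 11:15-13:45.
Hana ∩ Kavya ∩ Mateo ∩ Wiremu ∩ Finn: 08:45-10:45, 11:15-13:45.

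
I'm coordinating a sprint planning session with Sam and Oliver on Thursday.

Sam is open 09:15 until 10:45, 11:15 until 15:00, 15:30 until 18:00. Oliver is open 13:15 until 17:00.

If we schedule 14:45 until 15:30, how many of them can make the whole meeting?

1

Oliver can make the full 14:45-15:30 slot — that's 1.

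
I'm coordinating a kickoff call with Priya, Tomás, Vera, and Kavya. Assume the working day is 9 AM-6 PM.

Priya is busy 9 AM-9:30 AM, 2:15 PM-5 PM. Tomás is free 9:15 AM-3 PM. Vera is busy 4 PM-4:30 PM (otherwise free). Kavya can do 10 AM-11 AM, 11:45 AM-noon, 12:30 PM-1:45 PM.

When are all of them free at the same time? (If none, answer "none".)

10:00-11:00, 11:45-12:00, 12:30-13:45

Priya free: 09:30-14:15, 17:00-18:00 (invert busy blocks within the working day).
Tomás free: 09:15-15:00.
Vera free: 09:00-16:00, 16:30-18:00 (invert busy blocks within the working day).
Kavya free: 10:00-11:00, 11:45-12:00, 12:30-13:45.
Priya ∩ Tomás: 09:30-14:15.
Priya ∩ Tomás ∩ Vera: 09:30-14:15.
Priya ∩ Tomás ∩ Vera ∩ Kavya: 10:00-11:00, 11:45-12:00, 12:30-13:45.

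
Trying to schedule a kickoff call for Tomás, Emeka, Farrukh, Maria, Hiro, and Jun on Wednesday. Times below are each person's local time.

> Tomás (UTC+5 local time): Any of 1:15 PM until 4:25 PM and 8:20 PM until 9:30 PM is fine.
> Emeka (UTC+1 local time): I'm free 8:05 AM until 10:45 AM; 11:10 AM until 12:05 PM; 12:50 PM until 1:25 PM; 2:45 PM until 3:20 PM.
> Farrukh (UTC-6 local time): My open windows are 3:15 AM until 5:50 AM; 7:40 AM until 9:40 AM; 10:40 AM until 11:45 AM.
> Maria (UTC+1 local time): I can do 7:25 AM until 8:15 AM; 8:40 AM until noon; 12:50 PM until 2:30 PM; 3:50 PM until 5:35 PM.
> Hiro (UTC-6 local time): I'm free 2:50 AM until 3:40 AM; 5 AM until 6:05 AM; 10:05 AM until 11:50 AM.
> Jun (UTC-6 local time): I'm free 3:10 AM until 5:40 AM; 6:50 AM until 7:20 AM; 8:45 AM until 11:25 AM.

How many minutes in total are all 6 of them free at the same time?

25

Tomás in UTC: 08:15-11:25, 15:20-16:30 (subtract 5h to convert from UTC+5).
Emeka in UTC: 07:05-09:45, 10:10-11:05, 11:50-12:25, 13:45-14:20 (subtract 1h to convert from UTC+1).
Farrukh in UTC: 09:15-11:50, 13:40-15:40, 16:40-17:45 (add 6h to convert from UTC-6).
Maria in UTC: 06:25-07:15, 07:40-11:00, 11:50-13:30, 14:50-16:35 (subtract 1h to convert from UTC+1).
Hiro in UTC: 08:50-09:40, 11:00-12:05, 16:05-17:50 (add 6h to convert from UTC-6).
Jun in UTC: 09:10-11:40, 12:50-13:20, 14:45-17:25 (add 6h to convert from UTC-6).
Tomás ∩ Emeka: 08:15-09:45, 10:10-11:05.
Tomás ∩ Emeka ∩ Farrukh: 09:15-09:45, 10:10-11:05.
Tomás ∩ Emeka ∩ Farrukh ∩ Maria: 09:15-09:45, 10:10-11:00.
Tomás ∩ Emeka ∩ Farrukh ∩ Maria ∩ Hiro: 09:15-09:40.
Tomás ∩ Emeka ∩ Farrukh ∩ Maria ∩ Hiro ∩ Jun: 09:15-09:40.
Those are the intersection windows.
That's a single block of 25 minutes.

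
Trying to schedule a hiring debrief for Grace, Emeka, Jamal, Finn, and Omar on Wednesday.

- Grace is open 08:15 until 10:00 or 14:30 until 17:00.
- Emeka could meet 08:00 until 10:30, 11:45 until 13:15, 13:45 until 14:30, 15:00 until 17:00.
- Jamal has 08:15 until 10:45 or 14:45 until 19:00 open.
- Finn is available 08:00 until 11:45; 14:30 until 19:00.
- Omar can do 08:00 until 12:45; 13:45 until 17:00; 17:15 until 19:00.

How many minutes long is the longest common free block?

Grace ∩ Emeka: 08:15-10:00, 15:00-17:00.
Grace ∩ Emeka ∩ Jamal: 08:15-10:00, 15:00-17:00.
Grace ∩ Emeka ∩ Jamal ∩ Finn: 08:15-10:00, 15:00-17:00.
Grace ∩ Emeka ∩ Jamal ∩ Finn ∩ Omar: 08:15-10:00, 15:00-17:00.
The longest is 15:00-17:00 at 120 minutes.

120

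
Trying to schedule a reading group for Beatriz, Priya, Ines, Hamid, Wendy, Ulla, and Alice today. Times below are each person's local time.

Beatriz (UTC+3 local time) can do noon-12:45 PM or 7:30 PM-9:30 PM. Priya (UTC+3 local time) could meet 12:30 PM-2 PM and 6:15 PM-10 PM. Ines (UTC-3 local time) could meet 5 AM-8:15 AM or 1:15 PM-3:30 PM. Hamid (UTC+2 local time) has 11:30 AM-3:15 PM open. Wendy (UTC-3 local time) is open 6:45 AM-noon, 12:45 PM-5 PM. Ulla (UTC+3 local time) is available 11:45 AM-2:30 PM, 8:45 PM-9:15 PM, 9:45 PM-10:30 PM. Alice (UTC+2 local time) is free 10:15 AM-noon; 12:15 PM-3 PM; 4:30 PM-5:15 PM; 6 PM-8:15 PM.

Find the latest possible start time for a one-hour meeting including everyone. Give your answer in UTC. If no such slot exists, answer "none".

Beatriz in UTC: 09:00-09:45, 16:30-18:30 (subtract 3h to convert from UTC+3).
Priya in UTC: 09:30-11:00, 15:15-19:00 (subtract 3h to convert from UTC+3).
Ines in UTC: 08:00-11:15, 16:15-18:30 (add 3h to convert from UTC-3).
Hamid in UTC: 09:30-13:15 (subtract 2h to convert from UTC+2).
Wendy in UTC: 09:45-15:00, 15:45-20:00 (add 3h to convert from UTC-3).
Ulla in UTC: 08:45-11:30, 17:45-18:15, 18:45-19:30 (subtract 3h to convert from UTC+3).
Alice in UTC: 08:15-10:00, 10:15-13:00, 14:30-15:15, 16:00-18:15 (subtract 2h to convert from UTC+2).
Beatriz ∩ Priya: 09:30-09:45, 16:30-18:30.
Beatriz ∩ Priya ∩ Ines: 09:30-09:45, 16:30-18:30.
Beatriz ∩ Priya ∩ Ines ∩ Hamid: 09:30-09:45.
Beatriz ∩ Priya ∩ Ines ∩ Hamid ∩ Wendy: ∅.
Beatriz ∩ Priya ∩ Ines ∩ Hamid ∩ Wendy ∩ Ulla: ∅.
Beatriz ∩ Priya ∩ Ines ∩ Hamid ∩ Wendy ∩ Ulla ∩ Alice: ∅.
There is no time when everyone is free.
No common window is at least 60 minutes long.

none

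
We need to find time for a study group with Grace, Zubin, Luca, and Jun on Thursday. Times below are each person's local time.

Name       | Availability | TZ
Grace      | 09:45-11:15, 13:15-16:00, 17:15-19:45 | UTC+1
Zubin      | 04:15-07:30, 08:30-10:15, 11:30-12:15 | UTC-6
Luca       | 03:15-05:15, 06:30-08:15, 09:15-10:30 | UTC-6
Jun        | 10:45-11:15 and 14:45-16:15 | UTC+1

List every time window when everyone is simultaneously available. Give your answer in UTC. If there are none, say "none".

none

Grace in UTC: 08:45-10:15, 12:15-15:00, 16:15-18:45 (subtract 1h to convert from UTC+1).
Zubin in UTC: 10:15-13:30, 14:30-16:15, 17:30-18:15 (add 6h to convert from UTC-6).
Luca in UTC: 09:15-11:15, 12:30-14:15, 15:15-16:30 (add 6h to convert from UTC-6).
Jun in UTC: 09:45-10:15, 13:45-15:15 (subtract 1h to convert from UTC+1).
Grace ∩ Zubin: 12:15-13:30, 14:30-15:00, 17:30-18:15.
Grace ∩ Zubin ∩ Luca: 12:30-13:30.
Grace ∩ Zubin ∩ Luca ∩ Jun: ∅.
There is no time when everyone is free.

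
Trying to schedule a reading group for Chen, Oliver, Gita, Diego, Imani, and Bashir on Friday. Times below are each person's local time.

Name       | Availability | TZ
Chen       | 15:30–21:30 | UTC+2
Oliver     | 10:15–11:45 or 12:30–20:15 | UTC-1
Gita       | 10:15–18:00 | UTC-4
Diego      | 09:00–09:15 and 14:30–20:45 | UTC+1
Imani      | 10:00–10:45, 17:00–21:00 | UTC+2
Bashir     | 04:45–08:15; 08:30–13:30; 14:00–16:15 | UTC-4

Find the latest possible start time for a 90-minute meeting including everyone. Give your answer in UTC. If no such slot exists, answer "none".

Chen in UTC: 13:30-19:30 (subtract 2h to convert from UTC+2).
Oliver in UTC: 11:15-12:45, 13:30-21:15 (add 1h to convert from UTC-1).
Gita in UTC: 14:15-22:00 (add 4h to convert from UTC-4).
Diego in UTC: 08:00-08:15, 13:30-19:45 (subtract 1h to convert from UTC+1).
Imani in UTC: 08:00-08:45, 15:00-19:00 (subtract 2h to convert from UTC+2).
Bashir in UTC: 08:45-12:15, 12:30-17:30, 18:00-20:15 (add 4h to convert from UTC-4).
Chen ∩ Oliver: 13:30-19:30.
Chen ∩ Oliver ∩ Gita: 14:15-19:30.
Chen ∩ Oliver ∩ Gita ∩ Diego: 14:15-19:30.
Chen ∩ Oliver ∩ Gita ∩ Diego ∩ Imani: 15:00-19:00.
Chen ∩ Oliver ∩ Gita ∩ Diego ∩ Imani ∩ Bashir: 15:00-17:30, 18:00-19:00.
So the common availability across everyone is 15:00-17:30, 18:00-19:00.
The last common window of at least 90 minutes is 15:00-17:30; a 90-minute meeting can start as late as 16:00 and still end by 17:30.

16:00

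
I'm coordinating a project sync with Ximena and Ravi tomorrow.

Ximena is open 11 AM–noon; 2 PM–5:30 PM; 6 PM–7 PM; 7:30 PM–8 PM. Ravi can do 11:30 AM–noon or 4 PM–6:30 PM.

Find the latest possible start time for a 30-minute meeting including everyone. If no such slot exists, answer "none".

Ximena ∩ Ravi: 11:30-12:00, 16:00-17:30, 18:00-18:30.
The last common window of at least 30 minutes is 18:00-18:30; a 30-minute meeting can start as late as 18:00 and still end by 18:30.

18:00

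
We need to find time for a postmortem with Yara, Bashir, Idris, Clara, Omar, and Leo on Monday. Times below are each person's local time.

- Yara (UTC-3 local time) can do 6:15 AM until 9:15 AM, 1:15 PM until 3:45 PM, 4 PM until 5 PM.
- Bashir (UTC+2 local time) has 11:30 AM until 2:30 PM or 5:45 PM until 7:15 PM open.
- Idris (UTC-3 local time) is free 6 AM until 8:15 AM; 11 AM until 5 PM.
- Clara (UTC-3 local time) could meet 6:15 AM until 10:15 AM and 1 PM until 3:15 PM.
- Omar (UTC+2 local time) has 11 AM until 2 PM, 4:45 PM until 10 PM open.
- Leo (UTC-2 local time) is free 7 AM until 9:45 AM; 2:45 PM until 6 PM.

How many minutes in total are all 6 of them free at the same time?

135

Yara in UTC: 09:15-12:15, 16:15-18:45, 19:00-20:00 (add 3h to convert from UTC-3).
Bashir in UTC: 09:30-12:30, 15:45-17:15 (subtract 2h to convert from UTC+2).
Idris in UTC: 09:00-11:15, 14:00-20:00 (add 3h to convert from UTC-3).
Clara in UTC: 09:15-13:15, 16:00-18:15 (add 3h to convert from UTC-3).
Omar in UTC: 09:00-12:00, 14:45-20:00 (subtract 2h to convert from UTC+2).
Leo in UTC: 09:00-11:45, 16:45-20:00 (add 2h to convert from UTC-2).
Yara ∩ Bashir: 09:30-12:15, 16:15-17:15.
Yara ∩ Bashir ∩ Idris: 09:30-11:15, 16:15-17:15.
Yara ∩ Bashir ∩ Idris ∩ Clara: 09:30-11:15, 16:15-17:15.
Yara ∩ Bashir ∩ Idris ∩ Clara ∩ Omar: 09:30-11:15, 16:15-17:15.
Yara ∩ Bashir ∩ Idris ∩ Clara ∩ Omar ∩ Leo: 09:30-11:15, 16:45-17:15.
Summing the common windows: 105 + 30 = 135 minutes.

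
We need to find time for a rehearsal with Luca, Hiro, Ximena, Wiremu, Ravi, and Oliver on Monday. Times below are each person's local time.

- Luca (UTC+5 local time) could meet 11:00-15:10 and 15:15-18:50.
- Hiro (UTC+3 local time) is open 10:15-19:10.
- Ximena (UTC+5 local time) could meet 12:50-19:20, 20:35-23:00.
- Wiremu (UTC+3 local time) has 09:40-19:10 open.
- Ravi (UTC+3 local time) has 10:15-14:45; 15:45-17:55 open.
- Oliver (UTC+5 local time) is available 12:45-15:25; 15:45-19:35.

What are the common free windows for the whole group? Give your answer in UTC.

07:50-10:10, 10:15-10:25, 10:45-11:45, 12:45-13:50

Luca in UTC: 06:00-10:10, 10:15-13:50 (subtract 5h to convert from UTC+5).
Hiro in UTC: 07:15-16:10 (subtract 3h to convert from UTC+3).
Ximena in UTC: 07:50-14:20, 15:35-18:00 (subtract 5h to convert from UTC+5).
Wiremu in UTC: 06:40-16:10 (subtract 3h to convert from UTC+3).
Ravi in UTC: 07:15-11:45, 12:45-14:55 (subtract 3h to convert from UTC+3).
Oliver in UTC: 07:45-10:25, 10:45-14:35 (subtract 5h to convert from UTC+5).
Luca ∩ Hiro: 07:15-10:10, 10:15-13:50.
Luca ∩ Hiro ∩ Ximena: 07:50-10:10, 10:15-13:50.
Luca ∩ Hiro ∩ Ximena ∩ Wiremu: 07:50-10:10, 10:15-13:50.
Luca ∩ Hiro ∩ Ximena ∩ Wiremu ∩ Ravi: 07:50-10:10, 10:15-11:45, 12:45-13:50.
Luca ∩ Hiro ∩ Ximena ∩ Wiremu ∩ Ravi ∩ Oliver: 07:50-10:10, 10:15-10:25, 10:45-11:45, 12:45-13:50.
So the common availability across everyone is 07:50-10:10, 10:15-10:25, 10:45-11:45, 12:45-13:50.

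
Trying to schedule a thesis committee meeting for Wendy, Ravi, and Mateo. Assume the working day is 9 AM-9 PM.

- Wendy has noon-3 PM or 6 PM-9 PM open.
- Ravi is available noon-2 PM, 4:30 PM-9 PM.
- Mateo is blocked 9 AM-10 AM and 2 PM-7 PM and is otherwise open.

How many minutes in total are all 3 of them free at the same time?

240

Wendy free: 12:00-15:00, 18:00-21:00.
Ravi free: 12:00-14:00, 16:30-21:00.
Mateo free: 10:00-14:00, 19:00-21:00 (invert busy blocks within the working day).
Wendy ∩ Ravi: 12:00-14:00, 18:00-21:00.
Wendy ∩ Ravi ∩ Mateo: 12:00-14:00, 19:00-21:00.
Summing the common windows: 120 + 120 = 240 minutes.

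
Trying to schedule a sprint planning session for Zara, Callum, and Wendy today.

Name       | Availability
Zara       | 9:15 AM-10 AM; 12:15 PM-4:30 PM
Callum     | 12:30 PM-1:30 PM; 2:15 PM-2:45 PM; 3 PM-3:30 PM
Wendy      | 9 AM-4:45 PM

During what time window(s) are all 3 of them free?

12:30-13:30, 14:15-14:45, 15:00-15:30

Zara ∩ Callum: 12:30-13:30, 14:15-14:45, 15:00-15:30.
Zara ∩ Callum ∩ Wendy: 12:30-13:30, 14:15-14:45, 15:00-15:30.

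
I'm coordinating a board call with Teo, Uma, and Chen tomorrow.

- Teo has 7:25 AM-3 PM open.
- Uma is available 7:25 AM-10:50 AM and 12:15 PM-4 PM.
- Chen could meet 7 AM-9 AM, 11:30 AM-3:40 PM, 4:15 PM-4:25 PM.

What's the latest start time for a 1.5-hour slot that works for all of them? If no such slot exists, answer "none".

Teo ∩ Uma: 07:25-10:50, 12:15-15:00.
Teo ∩ Uma ∩ Chen: 07:25-09:00, 12:15-15:00.
The last common window of at least 90 minutes is 12:15-15:00; a 90-minute meeting can start as late as 13:30 and still end by 15:00.

13:30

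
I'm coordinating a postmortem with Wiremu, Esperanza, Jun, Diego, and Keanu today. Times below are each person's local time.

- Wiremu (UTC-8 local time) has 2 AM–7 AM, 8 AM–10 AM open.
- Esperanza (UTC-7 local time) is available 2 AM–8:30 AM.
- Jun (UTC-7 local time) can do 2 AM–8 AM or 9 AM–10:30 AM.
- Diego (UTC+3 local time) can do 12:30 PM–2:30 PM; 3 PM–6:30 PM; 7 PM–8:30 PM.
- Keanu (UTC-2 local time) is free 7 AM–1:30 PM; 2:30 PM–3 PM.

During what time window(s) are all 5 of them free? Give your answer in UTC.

Wiremu in UTC: 10:00-15:00, 16:00-18:00 (add 8h to convert from UTC-8).
Esperanza in UTC: 09:00-15:30 (add 7h to convert from UTC-7).
Jun in UTC: 09:00-15:00, 16:00-17:30 (add 7h to convert from UTC-7).
Diego in UTC: 09:30-11:30, 12:00-15:30, 16:00-17:30 (subtract 3h to convert from UTC+3).
Keanu in UTC: 09:00-15:30, 16:30-17:00 (add 2h to convert from UTC-2).
Wiremu ∩ Esperanza: 10:00-15:00.
Wiremu ∩ Esperanza ∩ Jun: 10:00-15:00.
Wiremu ∩ Esperanza ∩ Jun ∩ Diego: 10:00-11:30, 12:00-15:00.
Wiremu ∩ Esperanza ∩ Jun ∩ Diego ∩ Keanu: 10:00-11:30, 12:00-15:00.
So the common availability across everyone is 10:00-11:30, 12:00-15:00.

10:00-11:30, 12:00-15:00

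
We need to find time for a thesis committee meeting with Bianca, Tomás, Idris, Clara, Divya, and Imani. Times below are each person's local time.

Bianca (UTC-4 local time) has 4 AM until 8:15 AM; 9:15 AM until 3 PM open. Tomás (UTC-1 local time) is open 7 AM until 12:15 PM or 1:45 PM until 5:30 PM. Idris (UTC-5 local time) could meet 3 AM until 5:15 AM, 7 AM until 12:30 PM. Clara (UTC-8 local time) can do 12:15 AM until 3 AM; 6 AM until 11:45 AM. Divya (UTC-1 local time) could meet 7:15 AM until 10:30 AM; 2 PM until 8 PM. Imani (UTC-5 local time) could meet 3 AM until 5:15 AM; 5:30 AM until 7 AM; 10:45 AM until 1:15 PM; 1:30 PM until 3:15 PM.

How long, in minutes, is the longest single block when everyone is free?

Bianca in UTC: 08:00-12:15, 13:15-19:00 (add 4h to convert from UTC-4).
Tomás in UTC: 08:00-13:15, 14:45-18:30 (add 1h to convert from UTC-1).
Idris in UTC: 08:00-10:15, 12:00-17:30 (add 5h to convert from UTC-5).
Clara in UTC: 08:15-11:00, 14:00-19:45 (add 8h to convert from UTC-8).
Divya in UTC: 08:15-11:30, 15:00-21:00 (add 1h to convert from UTC-1).
Imani in UTC: 08:00-10:15, 10:30-12:00, 15:45-18:15, 18:30-20:15 (add 5h to convert from UTC-5).
Bianca ∩ Tomás: 08:00-12:15, 14:45-18:30.
Bianca ∩ Tomás ∩ Idris: 08:00-10:15, 12:00-12:15, 14:45-17:30.
Bianca ∩ Tomás ∩ Idris ∩ Clara: 08:15-10:15, 14:45-17:30.
Bianca ∩ Tomás ∩ Idris ∩ Clara ∩ Divya: 08:15-10:15, 15:00-17:30.
Bianca ∩ Tomás ∩ Idris ∩ Clara ∩ Divya ∩ Imani: 08:15-10:15, 15:45-17:30.
The longest is 08:15-10:15 at 120 minutes.

120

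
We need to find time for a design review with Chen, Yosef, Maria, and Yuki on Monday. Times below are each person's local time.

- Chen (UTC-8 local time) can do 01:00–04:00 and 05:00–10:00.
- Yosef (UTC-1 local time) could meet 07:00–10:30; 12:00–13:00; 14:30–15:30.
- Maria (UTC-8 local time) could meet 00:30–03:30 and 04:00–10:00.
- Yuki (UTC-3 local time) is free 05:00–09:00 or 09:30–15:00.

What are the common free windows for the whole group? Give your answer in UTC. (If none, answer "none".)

Chen in UTC: 09:00-12:00, 13:00-18:00 (add 8h to convert from UTC-8).
Yosef in UTC: 08:00-11:30, 13:00-14:00, 15:30-16:30 (add 1h to convert from UTC-1).
Maria in UTC: 08:30-11:30, 12:00-18:00 (add 8h to convert from UTC-8).
Yuki in UTC: 08:00-12:00, 12:30-18:00 (add 3h to convert from UTC-3).
Chen ∩ Yosef: 09:00-11:30, 13:00-14:00, 15:30-16:30.
Chen ∩ Yosef ∩ Maria: 09:00-11:30, 13:00-14:00, 15:30-16:30.
Chen ∩ Yosef ∩ Maria ∩ Yuki: 09:00-11:30, 13:00-14:00, 15:30-16:30.

09:00-11:30, 13:00-14:00, 15:30-16:30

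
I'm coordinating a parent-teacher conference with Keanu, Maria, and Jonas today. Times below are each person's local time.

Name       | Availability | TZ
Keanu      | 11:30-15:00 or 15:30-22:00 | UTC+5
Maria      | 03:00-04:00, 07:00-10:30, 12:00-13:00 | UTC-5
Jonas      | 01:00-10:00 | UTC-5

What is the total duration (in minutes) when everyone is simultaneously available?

240

Keanu in UTC: 06:30-10:00, 10:30-17:00 (subtract 5h to convert from UTC+5).
Maria in UTC: 08:00-09:00, 12:00-15:30, 17:00-18:00 (add 5h to convert from UTC-5).
Jonas in UTC: 06:00-15:00 (add 5h to convert from UTC-5).
Keanu ∩ Maria: 08:00-09:00, 12:00-15:30.
Keanu ∩ Maria ∩ Jonas: 08:00-09:00, 12:00-15:00.
So the common availability across everyone is 08:00-09:00, 12:00-15:00.
Summing the common windows: 60 + 180 = 240 minutes.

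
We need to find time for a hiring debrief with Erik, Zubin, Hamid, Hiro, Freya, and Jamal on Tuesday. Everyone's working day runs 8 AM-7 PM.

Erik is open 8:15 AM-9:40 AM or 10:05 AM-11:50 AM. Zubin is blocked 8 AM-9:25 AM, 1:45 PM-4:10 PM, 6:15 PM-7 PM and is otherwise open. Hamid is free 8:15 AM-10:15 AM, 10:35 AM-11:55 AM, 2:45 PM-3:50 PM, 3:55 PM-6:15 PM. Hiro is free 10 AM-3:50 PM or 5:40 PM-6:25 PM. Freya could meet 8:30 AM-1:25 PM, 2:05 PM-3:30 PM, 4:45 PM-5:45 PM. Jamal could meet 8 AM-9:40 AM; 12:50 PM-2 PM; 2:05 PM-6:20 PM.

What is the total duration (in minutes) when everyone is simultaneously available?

Erik free: 08:15-09:40, 10:05-11:50.
Zubin free: 09:25-13:45, 16:10-18:15 (invert busy blocks within the working day).
Hamid free: 08:15-10:15, 10:35-11:55, 14:45-15:50, 15:55-18:15.
Hiro free: 10:00-15:50, 17:40-18:25.
Freya free: 08:30-13:25, 14:05-15:30, 16:45-17:45.
Jamal free: 08:00-09:40, 12:50-14:00, 14:05-18:20.
Erik ∩ Zubin: 09:25-09:40, 10:05-11:50.
Erik ∩ Zubin ∩ Hamid: 09:25-09:40, 10:05-10:15, 10:35-11:50.
Erik ∩ Zubin ∩ Hamid ∩ Hiro: 10:05-10:15, 10:35-11:50.
Erik ∩ Zubin ∩ Hamid ∩ Hiro ∩ Freya: 10:05-10:15, 10:35-11:50.
Erik ∩ Zubin ∩ Hamid ∩ Hiro ∩ Freya ∩ Jamal: ∅.
There is no time when everyone is free.
There is no common window, so the total is 0 minutes.

0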